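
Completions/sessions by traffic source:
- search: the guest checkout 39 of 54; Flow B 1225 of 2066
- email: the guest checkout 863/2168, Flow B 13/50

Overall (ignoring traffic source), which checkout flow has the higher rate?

Flow B

Search: the guest checkout 39/54 = 72.2%, Flow B 1225/2066 = 59.3% → the guest checkout
Email: the guest checkout 863/2168 = 39.8%, Flow B 13/50 = 26.0% → the guest checkout
Overall: the guest checkout 902/2222 = 40.6%, Flow B 1238/2116 = 58.5% → Flow B
(The guest checkout wins every traffic group but Flow B wins overall — the guest checkout's sessions skew toward the low-rate email group.)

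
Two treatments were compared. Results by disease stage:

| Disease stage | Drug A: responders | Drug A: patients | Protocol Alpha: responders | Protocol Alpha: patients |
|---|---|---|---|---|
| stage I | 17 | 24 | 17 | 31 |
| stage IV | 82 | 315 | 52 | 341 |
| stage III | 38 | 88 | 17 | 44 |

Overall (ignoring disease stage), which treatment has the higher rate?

Drug A

Stage I: Drug A 17/24 = 70.8%, Protocol Alpha 17/31 = 54.8% → Drug A
Stage IV: Drug A 82/315 = 26.0%, Protocol Alpha 52/341 = 15.2% → Drug A
Stage III: Drug A 38/88 = 43.2%, Protocol Alpha 17/44 = 38.6% → Drug A
Overall: Drug A 137/427 = 32.1%, Protocol Alpha 86/416 = 20.7% → Drug A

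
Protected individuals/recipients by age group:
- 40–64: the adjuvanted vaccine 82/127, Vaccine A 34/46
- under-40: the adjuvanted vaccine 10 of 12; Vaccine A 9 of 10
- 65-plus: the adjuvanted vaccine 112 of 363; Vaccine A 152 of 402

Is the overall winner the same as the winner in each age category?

Yes

40–64: the adjuvanted vaccine 82/127 = 64.6%, Vaccine A 34/46 = 73.9% → Vaccine A
Under-40: the adjuvanted vaccine 10/12 = 83.3%, Vaccine A 9/10 = 90.0% → Vaccine A
65-plus: the adjuvanted vaccine 112/363 = 30.9%, Vaccine A 152/402 = 37.8% → Vaccine A
Overall: the adjuvanted vaccine 204/502 = 40.6%, Vaccine A 195/458 = 42.6% → Vaccine A
Vaccine A wins overall and in every age group — no reversal.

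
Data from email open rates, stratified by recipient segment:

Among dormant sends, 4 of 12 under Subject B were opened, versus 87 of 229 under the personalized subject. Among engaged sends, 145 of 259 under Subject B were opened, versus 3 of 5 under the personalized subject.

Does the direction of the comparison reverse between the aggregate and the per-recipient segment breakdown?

Yes

Dormant: Subject B 4/12 = 33.3%, the personalized subject 87/229 = 38.0% → the personalized subject
Engaged: Subject B 145/259 = 56.0%, the personalized subject 3/5 = 60.0% → the personalized subject
Overall: Subject B 149/271 = 55.0%, the personalized subject 90/234 = 38.5% → Subject B
The personalized subject wins each recipient group but Subject B wins overall — the comparison reverses. The personalized subject's sends skew toward dormant, which has a lower base rate.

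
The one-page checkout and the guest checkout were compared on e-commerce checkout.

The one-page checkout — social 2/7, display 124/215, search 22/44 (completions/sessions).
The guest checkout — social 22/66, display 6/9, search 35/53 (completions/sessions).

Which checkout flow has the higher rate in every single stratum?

the guest checkout

Social: the one-page checkout 2/7 = 28.6%, the guest checkout 22/66 = 33.3% → the guest checkout
Display: the one-page checkout 124/215 = 57.7%, the guest checkout 6/9 = 66.7% → the guest checkout
Search: the one-page checkout 22/44 = 50.0%, the guest checkout 35/53 = 66.0% → the guest checkout
The guest checkout has the higher rate in all 3 groups.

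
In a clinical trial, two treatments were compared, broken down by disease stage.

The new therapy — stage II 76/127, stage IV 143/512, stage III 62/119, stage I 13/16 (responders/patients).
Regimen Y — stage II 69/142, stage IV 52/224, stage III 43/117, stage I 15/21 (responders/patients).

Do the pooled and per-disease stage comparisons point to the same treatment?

Stage II: the new therapy 76/127 = 59.8%, Regimen Y 69/142 = 48.6% → the new therapy
Stage IV: the new therapy 143/512 = 27.9%, Regimen Y 52/224 = 23.2% → the new therapy
Stage III: the new therapy 62/119 = 52.1%, Regimen Y 43/117 = 36.8% → the new therapy
Stage I: the new therapy 13/16 = 81.2%, Regimen Y 15/21 = 71.4% → the new therapy
Overall: the new therapy 294/774 = 38.0%, Regimen Y 179/504 = 35.5% → the new therapy
The new therapy wins overall and in every disease group — no reversal.

Yes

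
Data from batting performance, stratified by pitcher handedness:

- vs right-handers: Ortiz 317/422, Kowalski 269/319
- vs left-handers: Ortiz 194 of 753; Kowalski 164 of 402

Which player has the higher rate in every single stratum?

Kowalski

Vs right-handers: Ortiz 317/422 = 75.1%, Kowalski 269/319 = 84.3% → Kowalski
Vs left-handers: Ortiz 194/753 = 25.8%, Kowalski 164/402 = 40.8% → Kowalski
Kowalski has the higher rate in both groups.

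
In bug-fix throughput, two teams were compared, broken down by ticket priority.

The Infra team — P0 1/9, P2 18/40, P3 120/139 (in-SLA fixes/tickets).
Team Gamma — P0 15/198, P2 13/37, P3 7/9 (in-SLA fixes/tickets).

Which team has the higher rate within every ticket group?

the Infra team

P0: the Infra team 1/9 = 11.1%, Team Gamma 15/198 = 7.6% → the Infra team
P2: the Infra team 18/40 = 45.0%, Team Gamma 13/37 = 35.1% → the Infra team
P3: the Infra team 120/139 = 86.3%, Team Gamma 7/9 = 77.8% → the Infra team
The Infra team has the higher rate in all 3 groups.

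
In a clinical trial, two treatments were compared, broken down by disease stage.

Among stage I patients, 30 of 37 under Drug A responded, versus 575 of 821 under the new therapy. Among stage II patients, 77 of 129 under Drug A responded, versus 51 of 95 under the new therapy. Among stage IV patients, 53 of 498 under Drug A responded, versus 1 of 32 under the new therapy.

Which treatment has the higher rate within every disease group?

Drug A

Stage I: Drug A 30/37 = 81.1%, the new therapy 575/821 = 70.0% → Drug A
Stage II: Drug A 77/129 = 59.7%, the new therapy 51/95 = 53.7% → Drug A
Stage IV: Drug A 53/498 = 10.6%, the new therapy 1/32 = 3.1% → Drug A
Drug A has the higher rate in all 3 groups.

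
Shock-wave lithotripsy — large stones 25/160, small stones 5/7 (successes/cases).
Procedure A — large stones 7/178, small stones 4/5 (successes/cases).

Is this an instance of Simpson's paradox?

No

Large stones: shock-wave lithotripsy 25/160 = 15.6%, Procedure A 7/178 = 3.9% → shock-wave lithotripsy
Small stones: shock-wave lithotripsy 5/7 = 71.4%, Procedure A 4/5 = 80.0% → Procedure A
Overall: shock-wave lithotripsy 30/167 = 18.0%, Procedure A 11/183 = 6.0% → shock-wave lithotripsy
Neither sweeps: shock-wave lithotripsy wins 1 of 2 groups, Procedure A wins 1. Shock-wave lithotripsy wins overall but not every group — no Simpson reversal.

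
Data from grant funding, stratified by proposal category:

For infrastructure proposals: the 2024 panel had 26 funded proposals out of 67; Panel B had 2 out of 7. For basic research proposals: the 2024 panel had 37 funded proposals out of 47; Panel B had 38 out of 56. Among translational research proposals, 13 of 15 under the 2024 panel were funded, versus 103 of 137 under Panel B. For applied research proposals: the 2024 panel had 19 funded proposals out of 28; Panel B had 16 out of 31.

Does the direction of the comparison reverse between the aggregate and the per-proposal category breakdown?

Yes

Infrastructure: the 2024 panel 26/67 = 38.8%, Panel B 2/7 = 28.6% → the 2024 panel
Basic research: the 2024 panel 37/47 = 78.7%, Panel B 38/56 = 67.9% → the 2024 panel
Translational research: the 2024 panel 13/15 = 86.7%, Panel B 103/137 = 75.2% → the 2024 panel
Applied research: the 2024 panel 19/28 = 67.9%, Panel B 16/31 = 51.6% → the 2024 panel
Overall: the 2024 panel 95/157 = 60.5%, Panel B 159/231 = 68.8% → Panel B
The 2024 panel wins each proposal group but Panel B wins overall — the comparison reverses. The 2024 panel's proposals skew toward infrastructure, which has a lower base rate.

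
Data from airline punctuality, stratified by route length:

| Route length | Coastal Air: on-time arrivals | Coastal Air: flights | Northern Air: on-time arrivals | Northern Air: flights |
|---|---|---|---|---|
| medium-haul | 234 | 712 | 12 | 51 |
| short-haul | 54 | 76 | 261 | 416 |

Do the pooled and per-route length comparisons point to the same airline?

Medium-haul: Coastal Air 234/712 = 32.9%, Northern Air 12/51 = 23.5% → Coastal Air
Short-haul: Coastal Air 54/76 = 71.1%, Northern Air 261/416 = 62.7% → Coastal Air
Overall: Coastal Air 288/788 = 36.5%, Northern Air 273/467 = 58.5% → Northern Air
Coastal Air wins each route group but Northern Air wins overall — the comparison reverses. Coastal Air's flights skew toward medium-haul, which has a lower base rate.

No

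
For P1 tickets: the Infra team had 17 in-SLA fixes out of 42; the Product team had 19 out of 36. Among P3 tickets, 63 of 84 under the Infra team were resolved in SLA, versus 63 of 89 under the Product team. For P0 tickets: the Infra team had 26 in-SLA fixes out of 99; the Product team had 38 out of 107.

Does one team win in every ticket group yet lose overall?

P1: the Infra team 17/42 = 40.5%, the Product team 19/36 = 52.8% → the Product team
P3: the Infra team 63/84 = 75.0%, the Product team 63/89 = 70.8% → the Infra team
P0: the Infra team 26/99 = 26.3%, the Product team 38/107 = 35.5% → the Product team
Overall: the Infra team 106/225 = 47.1%, the Product team 120/232 = 51.7% → the Product team
Neither sweeps: the Infra team wins 1 of 3 groups, the Product team wins 2. The Product team wins overall but not every group — no Simpson reversal.

No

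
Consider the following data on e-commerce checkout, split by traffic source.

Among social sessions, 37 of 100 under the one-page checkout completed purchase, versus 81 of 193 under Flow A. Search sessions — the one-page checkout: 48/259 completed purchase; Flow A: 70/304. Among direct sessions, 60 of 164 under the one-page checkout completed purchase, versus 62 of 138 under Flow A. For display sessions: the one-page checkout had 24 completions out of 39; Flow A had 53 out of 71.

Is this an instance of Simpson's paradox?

Social: the one-page checkout 37/100 = 37.0%, Flow A 81/193 = 42.0% → Flow A
Search: the one-page checkout 48/259 = 18.5%, Flow A 70/304 = 23.0% → Flow A
Direct: the one-page checkout 60/164 = 36.6%, Flow A 62/138 = 44.9% → Flow A
Display: the one-page checkout 24/39 = 61.5%, Flow A 53/71 = 74.6% → Flow A
Overall: the one-page checkout 169/562 = 30.1%, Flow A 266/706 = 37.7% → Flow A
Flow A wins overall and in every traffic group — no reversal.

No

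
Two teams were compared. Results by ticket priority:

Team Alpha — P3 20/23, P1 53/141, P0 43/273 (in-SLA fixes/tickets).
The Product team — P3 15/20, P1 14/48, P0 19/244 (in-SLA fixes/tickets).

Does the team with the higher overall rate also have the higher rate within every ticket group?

Yes

P3: Team Alpha 20/23 = 87.0%, the Product team 15/20 = 75.0% → Team Alpha
P1: Team Alpha 53/141 = 37.6%, the Product team 14/48 = 29.2% → Team Alpha
P0: Team Alpha 43/273 = 15.8%, the Product team 19/244 = 7.8% → Team Alpha
Overall: Team Alpha 116/437 = 26.5%, the Product team 48/312 = 15.4% → Team Alpha
Team Alpha wins overall and in every ticket group — no reversal.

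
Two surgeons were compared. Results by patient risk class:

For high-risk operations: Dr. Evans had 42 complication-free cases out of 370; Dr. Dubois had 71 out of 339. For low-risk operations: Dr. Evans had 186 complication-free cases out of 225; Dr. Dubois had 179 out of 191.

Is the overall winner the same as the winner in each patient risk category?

High-risk: Dr. Evans 42/370 = 11.4%, Dr. Dubois 71/339 = 20.9% → Dr. Dubois
Low-risk: Dr. Evans 186/225 = 82.7%, Dr. Dubois 179/191 = 93.7% → Dr. Dubois
Overall: Dr. Evans 228/595 = 38.3%, Dr. Dubois 250/530 = 47.2% → Dr. Dubois
Dr. Dubois wins overall and in every patient risk group — no reversal.

Yes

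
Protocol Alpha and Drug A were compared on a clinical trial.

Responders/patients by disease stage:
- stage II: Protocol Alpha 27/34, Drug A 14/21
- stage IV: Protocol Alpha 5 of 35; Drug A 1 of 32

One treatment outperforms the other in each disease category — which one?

Stage II: Protocol Alpha 27/34 = 79.4%, Drug A 14/21 = 66.7% → Protocol Alpha
Stage IV: Protocol Alpha 5/35 = 14.3%, Drug A 1/32 = 3.1% → Protocol Alpha
Protocol Alpha has the higher rate in both groups.

Protocol Alpha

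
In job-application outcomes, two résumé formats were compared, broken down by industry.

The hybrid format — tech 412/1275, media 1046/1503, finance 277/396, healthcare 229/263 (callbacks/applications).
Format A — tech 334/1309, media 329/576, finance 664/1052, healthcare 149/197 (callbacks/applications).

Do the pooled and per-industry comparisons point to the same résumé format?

Yes

Tech: the hybrid format 412/1275 = 32.3%, Format A 334/1309 = 25.5% → the hybrid format
Media: the hybrid format 1046/1503 = 69.6%, Format A 329/576 = 57.1% → the hybrid format
Finance: the hybrid format 277/396 = 69.9%, Format A 664/1052 = 63.1% → the hybrid format
Healthcare: the hybrid format 229/263 = 87.1%, Format A 149/197 = 75.6% → the hybrid format
Overall: the hybrid format 1964/3437 = 57.1%, Format A 1476/3134 = 47.1% → the hybrid format
The hybrid format wins overall and in every industry group — no reversal.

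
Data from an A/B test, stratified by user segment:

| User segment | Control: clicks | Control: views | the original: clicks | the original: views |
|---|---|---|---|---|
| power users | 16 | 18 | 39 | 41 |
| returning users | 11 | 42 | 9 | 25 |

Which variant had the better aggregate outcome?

the original

Power users: Control 16/18 = 88.9%, the original 39/41 = 95.1% → the original
Returning users: Control 11/42 = 26.2%, the original 9/25 = 36.0% → the original
Overall: Control 27/60 = 45.0%, the original 48/66 = 72.7% → the original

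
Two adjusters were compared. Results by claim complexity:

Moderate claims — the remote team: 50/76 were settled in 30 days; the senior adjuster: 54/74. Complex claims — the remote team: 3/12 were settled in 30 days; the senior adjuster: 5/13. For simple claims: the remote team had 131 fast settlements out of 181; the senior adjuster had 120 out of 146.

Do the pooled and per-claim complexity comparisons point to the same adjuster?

Yes

Moderate: the remote team 50/76 = 65.8%, the senior adjuster 54/74 = 73.0% → the senior adjuster
Complex: the remote team 3/12 = 25.0%, the senior adjuster 5/13 = 38.5% → the senior adjuster
Simple: the remote team 131/181 = 72.4%, the senior adjuster 120/146 = 82.2% → the senior adjuster
Overall: the remote team 184/269 = 68.4%, the senior adjuster 179/233 = 76.8% → the senior adjuster
The senior adjuster wins overall and in every claim group — no reversal.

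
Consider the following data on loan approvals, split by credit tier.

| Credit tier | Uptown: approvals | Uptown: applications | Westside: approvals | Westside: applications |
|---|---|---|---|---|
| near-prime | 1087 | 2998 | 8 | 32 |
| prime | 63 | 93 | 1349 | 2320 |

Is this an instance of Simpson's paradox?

Near-prime: Uptown 1087/2998 = 36.3%, Westside 8/32 = 25.0% → Uptown
Prime: Uptown 63/93 = 67.7%, Westside 1349/2320 = 58.1% → Uptown
Overall: Uptown 1150/3091 = 37.2%, Westside 1357/2352 = 57.7% → Westside
Uptown wins each credit group but Westside wins overall — the comparison reverses. Uptown's applications skew toward near-prime, which has a lower base rate.

Yes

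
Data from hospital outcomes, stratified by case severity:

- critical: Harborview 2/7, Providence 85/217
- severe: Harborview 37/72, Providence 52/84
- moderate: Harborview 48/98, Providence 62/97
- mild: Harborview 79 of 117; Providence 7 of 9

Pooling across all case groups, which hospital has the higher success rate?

Critical: Harborview 2/7 = 28.6%, Providence 85/217 = 39.2% → Providence
Severe: Harborview 37/72 = 51.4%, Providence 52/84 = 61.9% → Providence
Moderate: Harborview 48/98 = 49.0%, Providence 62/97 = 63.9% → Providence
Mild: Harborview 79/117 = 67.5%, Providence 7/9 = 77.8% → Providence
Overall: Harborview 166/294 = 56.5%, Providence 206/407 = 50.6% → Harborview
(Providence wins every case group but Harborview wins overall — Providence's patients skew toward the low-rate critical group.)

Harborview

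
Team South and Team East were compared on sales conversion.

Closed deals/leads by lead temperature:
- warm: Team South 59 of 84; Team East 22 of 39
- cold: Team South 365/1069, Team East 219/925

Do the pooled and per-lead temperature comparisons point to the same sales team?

Warm: Team South 59/84 = 70.2%, Team East 22/39 = 56.4% → Team South
Cold: Team South 365/1069 = 34.1%, Team East 219/925 = 23.7% → Team South
Overall: Team South 424/1153 = 36.8%, Team East 241/964 = 25.0% → Team South
Team South wins overall and in every lead group — no reversal.

Yes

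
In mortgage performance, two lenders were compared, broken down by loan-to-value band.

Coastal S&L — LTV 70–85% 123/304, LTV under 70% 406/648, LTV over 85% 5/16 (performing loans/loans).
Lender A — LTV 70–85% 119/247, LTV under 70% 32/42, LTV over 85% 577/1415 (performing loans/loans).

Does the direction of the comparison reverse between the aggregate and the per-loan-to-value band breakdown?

LTV 70–85%: Coastal S&L 123/304 = 40.5%, Lender A 119/247 = 48.2% → Lender A
LTV under 70%: Coastal S&L 406/648 = 62.7%, Lender A 32/42 = 76.2% → Lender A
LTV over 85%: Coastal S&L 5/16 = 31.2%, Lender A 577/1415 = 40.8% → Lender A
Overall: Coastal S&L 534/968 = 55.2%, Lender A 728/1704 = 42.7% → Coastal S&L
Lender A wins each loan-to-value group but Coastal S&L wins overall — the comparison reverses. Lender A's loans skew toward LTV over 85%, which has a lower base rate.

Yes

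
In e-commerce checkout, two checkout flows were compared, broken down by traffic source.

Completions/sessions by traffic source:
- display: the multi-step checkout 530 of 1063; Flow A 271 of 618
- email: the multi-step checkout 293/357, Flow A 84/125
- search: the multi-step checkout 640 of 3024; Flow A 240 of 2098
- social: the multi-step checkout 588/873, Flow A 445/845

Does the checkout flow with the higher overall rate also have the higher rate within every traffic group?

Yes

Display: the multi-step checkout 530/1063 = 49.9%, Flow A 271/618 = 43.9% → the multi-step checkout
Email: the multi-step checkout 293/357 = 82.1%, Flow A 84/125 = 67.2% → the multi-step checkout
Search: the multi-step checkout 640/3024 = 21.2%, Flow A 240/2098 = 11.4% → the multi-step checkout
Social: the multi-step checkout 588/873 = 67.4%, Flow A 445/845 = 52.7% → the multi-step checkout
Overall: the multi-step checkout 2051/5317 = 38.6%, Flow A 1040/3686 = 28.2% → the multi-step checkout
The multi-step checkout wins overall and in every traffic group — no reversal.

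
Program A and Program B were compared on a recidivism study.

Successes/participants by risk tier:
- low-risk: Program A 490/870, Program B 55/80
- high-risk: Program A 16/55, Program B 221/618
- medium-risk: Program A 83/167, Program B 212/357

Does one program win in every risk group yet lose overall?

Low-risk: Program A 490/870 = 56.3%, Program B 55/80 = 68.8% → Program B
High-risk: Program A 16/55 = 29.1%, Program B 221/618 = 35.8% → Program B
Medium-risk: Program A 83/167 = 49.7%, Program B 212/357 = 59.4% → Program B
Overall: Program A 589/1092 = 53.9%, Program B 488/1055 = 46.3% → Program A
Program B wins each risk group but Program A wins overall — the comparison reverses. Program B's participants skew toward high-risk, which has a lower base rate.

Yes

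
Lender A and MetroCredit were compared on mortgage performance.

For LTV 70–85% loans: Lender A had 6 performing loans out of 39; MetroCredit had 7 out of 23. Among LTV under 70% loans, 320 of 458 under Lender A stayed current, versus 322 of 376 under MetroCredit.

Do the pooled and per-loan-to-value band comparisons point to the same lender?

Yes

LTV 70–85%: Lender A 6/39 = 15.4%, MetroCredit 7/23 = 30.4% → MetroCredit
LTV under 70%: Lender A 320/458 = 69.9%, MetroCredit 322/376 = 85.6% → MetroCredit
Overall: Lender A 326/497 = 65.6%, MetroCredit 329/399 = 82.5% → MetroCredit
MetroCredit wins overall and in every loan-to-value group — no reversal.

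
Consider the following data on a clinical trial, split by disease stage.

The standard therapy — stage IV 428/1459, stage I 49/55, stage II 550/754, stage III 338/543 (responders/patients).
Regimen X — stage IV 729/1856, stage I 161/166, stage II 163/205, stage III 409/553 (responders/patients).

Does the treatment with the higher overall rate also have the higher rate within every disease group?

Stage IV: the standard therapy 428/1459 = 29.3%, Regimen X 729/1856 = 39.3% → Regimen X
Stage I: the standard therapy 49/55 = 89.1%, Regimen X 161/166 = 97.0% → Regimen X
Stage II: the standard therapy 550/754 = 72.9%, Regimen X 163/205 = 79.5% → Regimen X
Stage III: the standard therapy 338/543 = 62.2%, Regimen X 409/553 = 74.0% → Regimen X
Overall: the standard therapy 1365/2811 = 48.6%, Regimen X 1462/2780 = 52.6% → Regimen X
Regimen X wins overall and in every disease group — no reversal.

Yes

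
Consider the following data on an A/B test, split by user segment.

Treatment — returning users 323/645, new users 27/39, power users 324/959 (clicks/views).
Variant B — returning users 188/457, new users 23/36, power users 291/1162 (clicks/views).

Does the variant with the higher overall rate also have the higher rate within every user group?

Yes

Returning users: Treatment 323/645 = 50.1%, Variant B 188/457 = 41.1% → Treatment
New users: Treatment 27/39 = 69.2%, Variant B 23/36 = 63.9% → Treatment
Power users: Treatment 324/959 = 33.8%, Variant B 291/1162 = 25.0% → Treatment
Overall: Treatment 674/1643 = 41.0%, Variant B 502/1655 = 30.3% → Treatment
Treatment wins overall and in every user group — no reversal.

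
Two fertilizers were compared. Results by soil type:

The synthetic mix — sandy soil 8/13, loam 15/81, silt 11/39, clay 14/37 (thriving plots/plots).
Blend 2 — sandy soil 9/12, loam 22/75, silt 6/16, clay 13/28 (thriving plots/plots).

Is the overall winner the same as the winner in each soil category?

Yes

Sandy soil: the synthetic mix 8/13 = 61.5%, Blend 2 9/12 = 75.0% → Blend 2
Loam: the synthetic mix 15/81 = 18.5%, Blend 2 22/75 = 29.3% → Blend 2
Silt: the synthetic mix 11/39 = 28.2%, Blend 2 6/16 = 37.5% → Blend 2
Clay: the synthetic mix 14/37 = 37.8%, Blend 2 13/28 = 46.4% → Blend 2
Overall: the synthetic mix 48/170 = 28.2%, Blend 2 50/131 = 38.2% → Blend 2
Blend 2 wins overall and in every soil group — no reversal.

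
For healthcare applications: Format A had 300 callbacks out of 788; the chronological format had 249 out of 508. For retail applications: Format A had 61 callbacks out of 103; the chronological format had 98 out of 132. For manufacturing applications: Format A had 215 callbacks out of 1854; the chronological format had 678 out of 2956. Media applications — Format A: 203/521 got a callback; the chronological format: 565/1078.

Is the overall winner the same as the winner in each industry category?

Healthcare: Format A 300/788 = 38.1%, the chronological format 249/508 = 49.0% → the chronological format
Retail: Format A 61/103 = 59.2%, the chronological format 98/132 = 74.2% → the chronological format
Manufacturing: Format A 215/1854 = 11.6%, the chronological format 678/2956 = 22.9% → the chronological format
Media: Format A 203/521 = 39.0%, the chronological format 565/1078 = 52.4% → the chronological format
Overall: Format A 779/3266 = 23.9%, the chronological format 1590/4674 = 34.0% → the chronological format
The chronological format wins overall and in every industry group — no reversal.

Yes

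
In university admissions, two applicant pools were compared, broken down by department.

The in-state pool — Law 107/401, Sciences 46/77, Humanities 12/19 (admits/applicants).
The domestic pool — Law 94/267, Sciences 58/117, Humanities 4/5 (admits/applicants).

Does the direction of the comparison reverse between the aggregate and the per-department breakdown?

Law: the in-state pool 107/401 = 26.7%, the domestic pool 94/267 = 35.2% → the domestic pool
Sciences: the in-state pool 46/77 = 59.7%, the domestic pool 58/117 = 49.6% → the in-state pool
Humanities: the in-state pool 12/19 = 63.2%, the domestic pool 4/5 = 80.0% → the domestic pool
Overall: the in-state pool 165/497 = 33.2%, the domestic pool 156/389 = 40.1% → the domestic pool
Neither sweeps: the in-state pool wins 1 of 3 groups, the domestic pool wins 2. The domestic pool wins overall but not every group — no Simpson reversal.

No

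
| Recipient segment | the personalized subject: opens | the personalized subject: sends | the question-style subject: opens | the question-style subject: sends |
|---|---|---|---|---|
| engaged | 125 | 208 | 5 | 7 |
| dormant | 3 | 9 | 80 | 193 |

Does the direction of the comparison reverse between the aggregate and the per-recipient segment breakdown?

Yes

Engaged: the personalized subject 125/208 = 60.1%, the question-style subject 5/7 = 71.4% → the question-style subject
Dormant: the personalized subject 3/9 = 33.3%, the question-style subject 80/193 = 41.5% → the question-style subject
Overall: the personalized subject 128/217 = 59.0%, the question-style subject 85/200 = 42.5% → the personalized subject
The question-style subject wins each recipient group but the personalized subject wins overall — the comparison reverses. The question-style subject's sends skew toward dormant, which has a lower base rate.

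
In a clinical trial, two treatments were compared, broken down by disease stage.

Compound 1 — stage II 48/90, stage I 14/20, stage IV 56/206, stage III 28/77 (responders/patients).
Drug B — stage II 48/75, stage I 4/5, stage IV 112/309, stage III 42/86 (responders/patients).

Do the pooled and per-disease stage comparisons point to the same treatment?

Stage II: Compound 1 48/90 = 53.3%, Drug B 48/75 = 64.0% → Drug B
Stage I: Compound 1 14/20 = 70.0%, Drug B 4/5 = 80.0% → Drug B
Stage IV: Compound 1 56/206 = 27.2%, Drug B 112/309 = 36.2% → Drug B
Stage III: Compound 1 28/77 = 36.4%, Drug B 42/86 = 48.8% → Drug B
Overall: Compound 1 146/393 = 37.2%, Drug B 206/475 = 43.4% → Drug B
Drug B wins overall and in every disease group — no reversal.

Yes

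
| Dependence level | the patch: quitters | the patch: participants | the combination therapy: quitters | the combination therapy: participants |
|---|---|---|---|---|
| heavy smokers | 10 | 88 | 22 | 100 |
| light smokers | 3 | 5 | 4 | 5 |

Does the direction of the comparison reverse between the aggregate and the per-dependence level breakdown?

Heavy smokers: the patch 10/88 = 11.4%, the combination therapy 22/100 = 22.0% → the combination therapy
Light smokers: the patch 3/5 = 60.0%, the combination therapy 4/5 = 80.0% → the combination therapy
Overall: the patch 13/93 = 14.0%, the combination therapy 26/105 = 24.8% → the combination therapy
The combination therapy wins overall and in every dependence group — no reversal.

No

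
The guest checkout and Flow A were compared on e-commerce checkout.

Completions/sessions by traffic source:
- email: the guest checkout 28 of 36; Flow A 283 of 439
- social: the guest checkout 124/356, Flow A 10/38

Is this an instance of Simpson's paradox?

Yes

Email: the guest checkout 28/36 = 77.8%, Flow A 283/439 = 64.5% → the guest checkout
Social: the guest checkout 124/356 = 34.8%, Flow A 10/38 = 26.3% → the guest checkout
Overall: the guest checkout 152/392 = 38.8%, Flow A 293/477 = 61.4% → Flow A
The guest checkout wins each traffic group but Flow A wins overall — the comparison reverses. The guest checkout's sessions skew toward social, which has a lower base rate.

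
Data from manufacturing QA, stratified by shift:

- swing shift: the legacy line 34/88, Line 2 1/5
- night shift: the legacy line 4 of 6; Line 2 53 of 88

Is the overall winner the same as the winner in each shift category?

Swing shift: the legacy line 34/88 = 38.6%, Line 2 1/5 = 20.0% → the legacy line
Night shift: the legacy line 4/6 = 66.7%, Line 2 53/88 = 60.2% → the legacy line
Overall: the legacy line 38/94 = 40.4%, Line 2 54/93 = 58.1% → Line 2
The legacy line wins each shift group but Line 2 wins overall — the comparison reverses. The legacy line's units skew toward swing shift, which has a lower base rate.

No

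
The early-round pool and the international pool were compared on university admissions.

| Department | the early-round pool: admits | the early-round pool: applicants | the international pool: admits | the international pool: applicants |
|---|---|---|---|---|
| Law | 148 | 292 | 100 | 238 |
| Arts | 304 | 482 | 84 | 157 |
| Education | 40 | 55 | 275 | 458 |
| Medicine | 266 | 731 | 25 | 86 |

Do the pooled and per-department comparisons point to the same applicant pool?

No

Law: the early-round pool 148/292 = 50.7%, the international pool 100/238 = 42.0% → the early-round pool
Arts: the early-round pool 304/482 = 63.1%, the international pool 84/157 = 53.5% → the early-round pool
Education: the early-round pool 40/55 = 72.7%, the international pool 275/458 = 60.0% → the early-round pool
Medicine: the early-round pool 266/731 = 36.4%, the international pool 25/86 = 29.1% → the early-round pool
Overall: the early-round pool 758/1560 = 48.6%, the international pool 484/939 = 51.5% → the international pool
The early-round pool wins each department group but the international pool wins overall — the comparison reverses. The early-round pool's applicants skew toward Medicine, which has a lower base rate.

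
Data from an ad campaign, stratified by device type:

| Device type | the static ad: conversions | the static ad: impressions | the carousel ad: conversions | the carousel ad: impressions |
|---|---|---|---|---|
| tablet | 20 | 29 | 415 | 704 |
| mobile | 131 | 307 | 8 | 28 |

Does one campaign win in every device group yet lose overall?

Yes

Tablet: the static ad 20/29 = 69.0%, the carousel ad 415/704 = 58.9% → the static ad
Mobile: the static ad 131/307 = 42.7%, the carousel ad 8/28 = 28.6% → the static ad
Overall: the static ad 151/336 = 44.9%, the carousel ad 423/732 = 57.8% → the carousel ad
The static ad wins each device group but the carousel ad wins overall — the comparison reverses. The static ad's impressions skew toward mobile, which has a lower base rate.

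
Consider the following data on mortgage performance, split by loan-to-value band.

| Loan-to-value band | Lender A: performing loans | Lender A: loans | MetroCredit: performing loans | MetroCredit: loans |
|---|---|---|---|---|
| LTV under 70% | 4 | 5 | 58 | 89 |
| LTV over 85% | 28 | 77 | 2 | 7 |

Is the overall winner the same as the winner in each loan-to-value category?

No

LTV under 70%: Lender A 4/5 = 80.0%, MetroCredit 58/89 = 65.2% → Lender A
LTV over 85%: Lender A 28/77 = 36.4%, MetroCredit 2/7 = 28.6% → Lender A
Overall: Lender A 32/82 = 39.0%, MetroCredit 60/96 = 62.5% → MetroCredit
Lender A wins each loan-to-value group but MetroCredit wins overall — the comparison reverses. Lender A's loans skew toward LTV over 85%, which has a lower base rate.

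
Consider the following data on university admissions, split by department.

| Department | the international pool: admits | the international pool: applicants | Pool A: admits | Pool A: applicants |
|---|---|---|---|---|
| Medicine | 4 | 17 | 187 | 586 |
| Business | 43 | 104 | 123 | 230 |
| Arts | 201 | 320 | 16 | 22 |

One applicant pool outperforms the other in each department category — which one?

Medicine: the international pool 4/17 = 23.5%, Pool A 187/586 = 31.9% → Pool A
Business: the international pool 43/104 = 41.3%, Pool A 123/230 = 53.5% → Pool A
Arts: the international pool 201/320 = 62.8%, Pool A 16/22 = 72.7% → Pool A
Pool A has the higher rate in all 3 groups.

Pool A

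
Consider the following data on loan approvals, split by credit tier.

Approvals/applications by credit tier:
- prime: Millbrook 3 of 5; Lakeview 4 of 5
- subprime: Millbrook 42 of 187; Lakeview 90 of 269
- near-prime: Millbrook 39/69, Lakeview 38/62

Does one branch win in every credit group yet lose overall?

Prime: Millbrook 3/5 = 60.0%, Lakeview 4/5 = 80.0% → Lakeview
Subprime: Millbrook 42/187 = 22.5%, Lakeview 90/269 = 33.5% → Lakeview
Near-prime: Millbrook 39/69 = 56.5%, Lakeview 38/62 = 61.3% → Lakeview
Overall: Millbrook 84/261 = 32.2%, Lakeview 132/336 = 39.3% → Lakeview
Lakeview wins overall and in every credit group — no reversal.

No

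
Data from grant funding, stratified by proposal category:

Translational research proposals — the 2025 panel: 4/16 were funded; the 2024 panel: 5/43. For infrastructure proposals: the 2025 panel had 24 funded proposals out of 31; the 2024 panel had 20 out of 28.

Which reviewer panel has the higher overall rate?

Translational research: the 2025 panel 4/16 = 25.0%, the 2024 panel 5/43 = 11.6% → the 2025 panel
Infrastructure: the 2025 panel 24/31 = 77.4%, the 2024 panel 20/28 = 71.4% → the 2025 panel
Overall: the 2025 panel 28/47 = 59.6%, the 2024 panel 25/71 = 35.2% → the 2025 panel

the 2025 panel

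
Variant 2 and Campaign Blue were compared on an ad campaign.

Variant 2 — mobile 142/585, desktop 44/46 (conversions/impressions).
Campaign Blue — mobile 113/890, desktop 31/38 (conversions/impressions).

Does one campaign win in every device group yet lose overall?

No

Mobile: Variant 2 142/585 = 24.3%, Campaign Blue 113/890 = 12.7% → Variant 2
Desktop: Variant 2 44/46 = 95.7%, Campaign Blue 31/38 = 81.6% → Variant 2
Overall: Variant 2 186/631 = 29.5%, Campaign Blue 144/928 = 15.5% → Variant 2
Variant 2 wins overall and in every device group — no reversal.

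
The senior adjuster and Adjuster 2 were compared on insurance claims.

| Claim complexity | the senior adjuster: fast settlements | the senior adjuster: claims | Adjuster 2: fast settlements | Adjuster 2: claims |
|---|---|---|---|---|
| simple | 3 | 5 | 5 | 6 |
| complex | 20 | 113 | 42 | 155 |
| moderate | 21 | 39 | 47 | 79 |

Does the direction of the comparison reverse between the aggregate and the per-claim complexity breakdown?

No

Simple: the senior adjuster 3/5 = 60.0%, Adjuster 2 5/6 = 83.3% → Adjuster 2
Complex: the senior adjuster 20/113 = 17.7%, Adjuster 2 42/155 = 27.1% → Adjuster 2
Moderate: the senior adjuster 21/39 = 53.8%, Adjuster 2 47/79 = 59.5% → Adjuster 2
Overall: the senior adjuster 44/157 = 28.0%, Adjuster 2 94/240 = 39.2% → Adjuster 2
Adjuster 2 wins overall and in every claim group — no reversal.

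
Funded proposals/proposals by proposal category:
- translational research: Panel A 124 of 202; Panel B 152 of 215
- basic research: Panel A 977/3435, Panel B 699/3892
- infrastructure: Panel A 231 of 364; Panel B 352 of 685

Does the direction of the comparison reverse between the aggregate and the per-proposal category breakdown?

No

Translational research: Panel A 124/202 = 61.4%, Panel B 152/215 = 70.7% → Panel B
Basic research: Panel A 977/3435 = 28.4%, Panel B 699/3892 = 18.0% → Panel A
Infrastructure: Panel A 231/364 = 63.5%, Panel B 352/685 = 51.4% → Panel A
Overall: Panel A 1332/4001 = 33.3%, Panel B 1203/4792 = 25.1% → Panel A
Neither sweeps: Panel A wins 2 of 3 groups, Panel B wins 1. Panel A wins overall but not every group — no Simpson reversal.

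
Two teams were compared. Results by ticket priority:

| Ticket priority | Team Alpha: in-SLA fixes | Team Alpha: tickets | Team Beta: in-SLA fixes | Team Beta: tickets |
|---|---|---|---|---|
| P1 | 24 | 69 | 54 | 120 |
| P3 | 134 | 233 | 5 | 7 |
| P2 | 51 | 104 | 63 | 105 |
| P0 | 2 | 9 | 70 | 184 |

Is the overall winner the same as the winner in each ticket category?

P1: Team Alpha 24/69 = 34.8%, Team Beta 54/120 = 45.0% → Team Beta
P3: Team Alpha 134/233 = 57.5%, Team Beta 5/7 = 71.4% → Team Beta
P2: Team Alpha 51/104 = 49.0%, Team Beta 63/105 = 60.0% → Team Beta
P0: Team Alpha 2/9 = 22.2%, Team Beta 70/184 = 38.0% → Team Beta
Overall: Team Alpha 211/415 = 50.8%, Team Beta 192/416 = 46.2% → Team Alpha
Team Beta wins each ticket group but Team Alpha wins overall — the comparison reverses. Team Beta's tickets skew toward P0, which has a lower base rate.

No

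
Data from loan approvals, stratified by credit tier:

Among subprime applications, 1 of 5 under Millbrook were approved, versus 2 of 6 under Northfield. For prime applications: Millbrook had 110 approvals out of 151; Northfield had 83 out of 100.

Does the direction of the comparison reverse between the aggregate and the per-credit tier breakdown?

No

Subprime: Millbrook 1/5 = 20.0%, Northfield 2/6 = 33.3% → Northfield
Prime: Millbrook 110/151 = 72.8%, Northfield 83/100 = 83.0% → Northfield
Overall: Millbrook 111/156 = 71.2%, Northfield 85/106 = 80.2% → Northfield
Northfield wins overall and in every credit group — no reversal.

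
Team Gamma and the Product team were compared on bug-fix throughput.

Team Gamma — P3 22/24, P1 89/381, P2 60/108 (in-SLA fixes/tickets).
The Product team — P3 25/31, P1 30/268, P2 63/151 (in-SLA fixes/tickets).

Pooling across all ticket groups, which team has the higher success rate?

Team Gamma

P3: Team Gamma 22/24 = 91.7%, the Product team 25/31 = 80.6% → Team Gamma
P1: Team Gamma 89/381 = 23.4%, the Product team 30/268 = 11.2% → Team Gamma
P2: Team Gamma 60/108 = 55.6%, the Product team 63/151 = 41.7% → Team Gamma
Overall: Team Gamma 171/513 = 33.3%, the Product team 118/450 = 26.2% → Team Gamma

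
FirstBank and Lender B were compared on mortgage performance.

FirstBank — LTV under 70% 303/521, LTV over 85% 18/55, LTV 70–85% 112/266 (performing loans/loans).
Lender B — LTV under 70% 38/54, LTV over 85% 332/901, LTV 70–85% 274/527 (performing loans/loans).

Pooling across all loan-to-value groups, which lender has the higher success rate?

LTV under 70%: FirstBank 303/521 = 58.2%, Lender B 38/54 = 70.4% → Lender B
LTV over 85%: FirstBank 18/55 = 32.7%, Lender B 332/901 = 36.8% → Lender B
LTV 70–85%: FirstBank 112/266 = 42.1%, Lender B 274/527 = 52.0% → Lender B
Overall: FirstBank 433/842 = 51.4%, Lender B 644/1482 = 43.5% → FirstBank
(Lender B wins every loan-to-value group but FirstBank wins overall — Lender B's loans skew toward the low-rate LTV over 85% group.)

FirstBank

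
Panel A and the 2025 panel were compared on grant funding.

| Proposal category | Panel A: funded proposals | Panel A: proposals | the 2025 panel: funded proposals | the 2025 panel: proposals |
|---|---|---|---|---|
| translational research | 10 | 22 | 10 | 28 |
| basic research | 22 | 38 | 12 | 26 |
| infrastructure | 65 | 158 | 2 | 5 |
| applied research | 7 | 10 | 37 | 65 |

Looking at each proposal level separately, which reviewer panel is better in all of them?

Panel A

Translational research: Panel A 10/22 = 45.5%, the 2025 panel 10/28 = 35.7% → Panel A
Basic research: Panel A 22/38 = 57.9%, the 2025 panel 12/26 = 46.2% → Panel A
Infrastructure: Panel A 65/158 = 41.1%, the 2025 panel 2/5 = 40.0% → Panel A
Applied research: Panel A 7/10 = 70.0%, the 2025 panel 37/65 = 56.9% → Panel A
Panel A has the higher rate in all 4 groups.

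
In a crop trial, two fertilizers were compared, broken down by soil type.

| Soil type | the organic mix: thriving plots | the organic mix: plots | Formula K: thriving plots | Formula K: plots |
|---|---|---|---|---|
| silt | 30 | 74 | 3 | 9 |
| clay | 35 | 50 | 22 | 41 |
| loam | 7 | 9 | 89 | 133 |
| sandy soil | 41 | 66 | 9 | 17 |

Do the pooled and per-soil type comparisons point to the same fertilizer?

Silt: the organic mix 30/74 = 40.5%, Formula K 3/9 = 33.3% → the organic mix
Clay: the organic mix 35/50 = 70.0%, Formula K 22/41 = 53.7% → the organic mix
Loam: the organic mix 7/9 = 77.8%, Formula K 89/133 = 66.9% → the organic mix
Sandy soil: the organic mix 41/66 = 62.1%, Formula K 9/17 = 52.9% → the organic mix
Overall: the organic mix 113/199 = 56.8%, Formula K 123/200 = 61.5% → Formula K
The organic mix wins each soil group but Formula K wins overall — the comparison reverses. The organic mix's plots skew toward silt, which has a lower base rate.

No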